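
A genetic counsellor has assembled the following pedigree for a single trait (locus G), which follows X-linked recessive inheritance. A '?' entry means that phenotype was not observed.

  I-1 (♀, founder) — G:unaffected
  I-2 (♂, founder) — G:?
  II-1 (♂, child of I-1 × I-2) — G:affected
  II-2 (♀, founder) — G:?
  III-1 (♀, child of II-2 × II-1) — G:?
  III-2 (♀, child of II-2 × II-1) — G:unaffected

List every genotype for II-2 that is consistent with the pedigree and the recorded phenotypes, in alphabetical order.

II-2 ∈ {X^GX^G, X^GX^g}

G/I-1 un ·: X^GX^g
G/I-2 ? ·: X^GY|X^gY
G/II-1 aff I-1×I-2: X^gY
G/II-2 ? ·: X^GX^G|X^GX^g
G/III-1 ? II-2×II-1: X^GX^g|X^gX^g
G/III-2 un II-2×II-1: X^GX^g
⇒ G over [I-1,I-2,II-1,II-2,III-1,III-2]: 6 consistent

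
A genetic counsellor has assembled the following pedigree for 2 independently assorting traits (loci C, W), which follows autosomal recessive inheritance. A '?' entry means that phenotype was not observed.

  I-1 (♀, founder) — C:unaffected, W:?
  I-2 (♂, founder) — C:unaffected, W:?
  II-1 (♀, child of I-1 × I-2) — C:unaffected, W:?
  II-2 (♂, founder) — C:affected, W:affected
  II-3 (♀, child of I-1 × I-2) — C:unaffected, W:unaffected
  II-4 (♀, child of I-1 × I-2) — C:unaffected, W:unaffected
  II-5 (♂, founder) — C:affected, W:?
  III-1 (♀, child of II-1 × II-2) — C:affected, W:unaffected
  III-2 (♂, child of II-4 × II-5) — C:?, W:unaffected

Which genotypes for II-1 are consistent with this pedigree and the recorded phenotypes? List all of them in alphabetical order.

C/I-1 un ·: CC|Cc
C/I-2 un ·: CC|Cc
C/II-1 un I-1×I-2: Cc
C/II-2 aff ·: cc
C/II-3 un I-1×I-2: CC|Cc
C/II-4 un I-1×I-2: CC|Cc
C/II-5 aff ·: cc
C/III-1 aff II-1×II-2: cc
C/III-2 ? II-4×II-5: Cc|cc
⇒ C over [I-1,I-2,II-1,II-2,II-3,II-4,II-5,III-1,III-2]: 18 consistent
W/I-1 ? ·: WW|Ww|ww
W/I-2 ? ·: WW|Ww|ww
W/II-1 ? I-1×I-2: WW|Ww
W/II-2 aff ·: ww
W/II-3 un I-1×I-2: WW|Ww
W/II-4 un I-1×I-2: WW|Ww
W/II-5 ? ·: WW|Ww|ww
W/III-1 un II-1×II-2: Ww
W/III-2 un II-4×II-5: WW|Ww
⇒ W over [I-1,I-2,II-1,II-2,II-3,II-4,II-5,III-1,III-2]: 132 consistent

II-1 ∈ {Cc WW, Cc Ww}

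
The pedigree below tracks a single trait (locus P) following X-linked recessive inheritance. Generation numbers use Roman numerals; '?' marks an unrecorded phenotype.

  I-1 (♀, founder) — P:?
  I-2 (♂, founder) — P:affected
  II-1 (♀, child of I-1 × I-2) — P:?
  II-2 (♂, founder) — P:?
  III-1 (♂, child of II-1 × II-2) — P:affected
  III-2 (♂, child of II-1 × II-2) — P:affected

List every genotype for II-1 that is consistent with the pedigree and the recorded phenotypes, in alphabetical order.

P/I-1 ? ·: X^PX^P|X^PX^p|X^pX^p
P/I-2 aff ·: X^pY
P/II-1 ? I-1×I-2: X^PX^p|X^pX^p
P/II-2 ? ·: X^PY|X^pY
P/III-1 aff II-1×II-2: X^pY
P/III-2 aff II-1×II-2: X^pY
⇒ P over [I-1,I-2,II-1,II-2,III-1,III-2]: 8 consistent

II-1 ∈ {X^PX^p, X^pX^p}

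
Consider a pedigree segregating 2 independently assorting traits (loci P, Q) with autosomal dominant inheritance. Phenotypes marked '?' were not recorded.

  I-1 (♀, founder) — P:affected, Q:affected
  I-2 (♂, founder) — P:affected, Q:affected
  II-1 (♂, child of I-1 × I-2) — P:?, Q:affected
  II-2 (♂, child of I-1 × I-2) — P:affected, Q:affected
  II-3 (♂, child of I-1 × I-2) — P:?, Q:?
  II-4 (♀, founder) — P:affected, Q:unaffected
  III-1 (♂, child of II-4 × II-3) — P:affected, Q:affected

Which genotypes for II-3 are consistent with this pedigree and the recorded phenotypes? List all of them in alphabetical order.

II-3 ∈ {PP QQ, PP Qq, Pp QQ, Pp Qq, pp QQ, pp Qq}

P/I-1 aff ·: Pp|PP
P/I-2 aff ·: Pp|PP
P/II-1 ? I-1×I-2: pp|Pp|PP
P/II-2 aff I-1×I-2: Pp|PP
P/II-3 ? I-1×I-2: pp|Pp|PP
P/II-4 aff ·: Pp|PP
P/III-1 aff II-4×II-3: Pp|PP
⇒ P over [I-1,I-2,II-1,II-2,II-3,II-4,III-1]: 113 consistent
Q/I-1 aff ·: Qq|QQ
Q/I-2 aff ·: Qq|QQ
Q/II-1 aff I-1×I-2: Qq|QQ
Q/II-2 aff I-1×I-2: Qq|QQ
Q/II-3 ? I-1×I-2: Qq|QQ
Q/II-4 un ·: qq
Q/III-1 aff II-4×II-3: Qq
⇒ Q over [I-1,I-2,II-1,II-2,II-3,II-4,III-1]: 25 consistent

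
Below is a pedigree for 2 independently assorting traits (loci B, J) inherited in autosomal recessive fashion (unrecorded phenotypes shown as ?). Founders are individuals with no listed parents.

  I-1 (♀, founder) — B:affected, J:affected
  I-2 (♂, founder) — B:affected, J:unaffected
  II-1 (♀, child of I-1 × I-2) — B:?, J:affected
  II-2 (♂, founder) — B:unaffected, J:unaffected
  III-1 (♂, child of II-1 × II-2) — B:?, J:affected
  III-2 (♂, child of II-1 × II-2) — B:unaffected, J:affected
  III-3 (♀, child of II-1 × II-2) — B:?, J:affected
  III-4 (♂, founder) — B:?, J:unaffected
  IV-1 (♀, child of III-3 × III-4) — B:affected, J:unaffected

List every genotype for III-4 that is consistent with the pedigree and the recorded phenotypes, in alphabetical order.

III-4 ∈ {Bb JJ, Bb Jj, bb JJ, bb Jj}

B/I-1 aff ·: bb
B/I-2 aff ·: bb
B/II-1 ? I-1×I-2: bb
B/II-2 un ·: BB|Bb
B/III-1 ? II-1×II-2: Bb|bb
B/III-2 un II-1×II-2: Bb
B/III-3 ? II-1×II-2: Bb|bb
B/III-4 ? ·: Bb|bb
B/IV-1 aff III-3×III-4: bb
⇒ B over [I-1,I-2,II-1,II-2,III-1,III-2,III-3,III-4,IV-1]: 10 consistent
J/I-1 aff ·: jj
J/I-2 un ·: Jj
J/II-1 aff I-1×I-2: jj
J/II-2 un ·: Jj
J/III-1 aff II-1×II-2: jj
J/III-2 aff II-1×II-2: jj
J/III-3 aff II-1×II-2: jj
J/III-4 un ·: JJ|Jj
J/IV-1 un III-3×III-4: Jj
⇒ J over [I-1,I-2,II-1,II-2,III-1,III-2,III-3,III-4,IV-1]: 2 consistent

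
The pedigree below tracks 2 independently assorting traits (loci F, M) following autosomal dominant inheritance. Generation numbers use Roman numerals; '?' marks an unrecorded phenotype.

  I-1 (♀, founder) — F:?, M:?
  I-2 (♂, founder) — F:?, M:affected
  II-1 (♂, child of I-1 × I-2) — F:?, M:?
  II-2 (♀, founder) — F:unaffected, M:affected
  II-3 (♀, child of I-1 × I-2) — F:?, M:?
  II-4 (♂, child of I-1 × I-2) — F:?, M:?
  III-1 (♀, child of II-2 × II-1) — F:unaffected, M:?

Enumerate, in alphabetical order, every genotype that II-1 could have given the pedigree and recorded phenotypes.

II-1 ∈ {Ff MM, Ff Mm, Ff mm, ff MM, ff Mm, ff mm}

F/I-1 ? ·: ff|Ff|FF
F/I-2 ? ·: ff|Ff|FF
F/II-1 ? I-1×I-2: ff|Ff
F/II-2 un ·: ff
F/II-3 ? I-1×I-2: ff|Ff|FF
F/II-4 ? I-1×I-2: ff|Ff|FF
F/III-1 un II-2×II-1: ff
⇒ F over [I-1,I-2,II-1,II-2,II-3,II-4,III-1]: 45 consistent
M/I-1 ? ·: mm|Mm|MM
M/I-2 aff ·: Mm|MM
M/II-1 ? I-1×I-2: mm|Mm|MM
M/II-2 aff ·: Mm|MM
M/II-3 ? I-1×I-2: mm|Mm|MM
M/II-4 ? I-1×I-2: mm|Mm|MM
M/III-1 ? II-2×II-1: mm|Mm|MM
⇒ M over [I-1,I-2,II-1,II-2,II-3,II-4,III-1]: 203 consistent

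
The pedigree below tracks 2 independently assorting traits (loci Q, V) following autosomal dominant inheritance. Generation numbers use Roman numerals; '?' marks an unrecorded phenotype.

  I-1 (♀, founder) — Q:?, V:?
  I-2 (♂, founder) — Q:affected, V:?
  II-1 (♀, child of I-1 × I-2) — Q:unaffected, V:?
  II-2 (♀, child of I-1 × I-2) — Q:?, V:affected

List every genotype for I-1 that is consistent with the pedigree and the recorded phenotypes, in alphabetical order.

I-1 ∈ {Qq VV, Qq Vv, Qq vv, qq VV, qq Vv, qq vv}

Q/I-1 ? ·: qq|Qq
Q/I-2 aff ·: Qq
Q/II-1 un I-1×I-2: qq
Q/II-2 ? I-1×I-2: qq|Qq|QQ
⇒ Q over [I-1,I-2,II-1,II-2]: 5 consistent
V/I-1 ? ·: vv|Vv|VV
V/I-2 ? ·: vv|Vv|VV
V/II-1 ? I-1×I-2: vv|Vv|VV
V/II-2 aff I-1×I-2: Vv|VV
⇒ V over [I-1,I-2,II-1,II-2]: 21 consistent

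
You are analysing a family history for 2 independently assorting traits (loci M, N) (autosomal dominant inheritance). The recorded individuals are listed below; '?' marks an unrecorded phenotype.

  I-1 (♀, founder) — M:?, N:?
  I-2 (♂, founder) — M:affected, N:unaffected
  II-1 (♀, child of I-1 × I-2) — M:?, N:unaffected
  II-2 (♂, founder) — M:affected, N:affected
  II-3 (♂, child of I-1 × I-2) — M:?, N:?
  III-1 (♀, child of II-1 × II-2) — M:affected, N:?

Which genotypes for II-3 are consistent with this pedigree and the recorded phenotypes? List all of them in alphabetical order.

M/I-1 ? ·: mm|Mm|MM
M/I-2 aff ·: Mm|MM
M/II-1 ? I-1×I-2: mm|Mm|MM
M/II-2 aff ·: Mm|MM
M/II-3 ? I-1×I-2: mm|Mm|MM
M/III-1 aff II-1×II-2: Mm|MM
⇒ M over [I-1,I-2,II-1,II-2,II-3,III-1]: 74 consistent
N/I-1 ? ·: nn|Nn
N/I-2 un ·: nn
N/II-1 un I-1×I-2: nn
N/II-2 aff ·: Nn|NN
N/II-3 ? I-1×I-2: nn|Nn
N/III-1 ? II-1×II-2: nn|Nn
⇒ N over [I-1,I-2,II-1,II-2,II-3,III-1]: 9 consistent

II-3 ∈ {MM Nn, MM nn, Mm Nn, Mm nn, mm Nn, mm nn}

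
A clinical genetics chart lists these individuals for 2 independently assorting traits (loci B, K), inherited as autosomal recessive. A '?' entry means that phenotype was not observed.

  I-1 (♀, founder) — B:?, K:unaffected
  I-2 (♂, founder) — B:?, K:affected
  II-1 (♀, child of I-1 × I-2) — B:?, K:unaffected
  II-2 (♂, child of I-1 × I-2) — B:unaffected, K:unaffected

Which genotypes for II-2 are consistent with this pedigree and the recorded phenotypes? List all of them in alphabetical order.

II-2 ∈ {BB Kk, Bb Kk}

B/I-1 ? ·: BB|Bb|bb
B/I-2 ? ·: BB|Bb|bb
B/II-1 ? I-1×I-2: BB|Bb|bb
B/II-2 un I-1×I-2: BB|Bb
⇒ B over [I-1,I-2,II-1,II-2]: 21 consistent
K/I-1 un ·: KK|Kk
K/I-2 aff ·: kk
K/II-1 un I-1×I-2: Kk
K/II-2 un I-1×I-2: Kk
⇒ K over [I-1,I-2,II-1,II-2]: 2 consistent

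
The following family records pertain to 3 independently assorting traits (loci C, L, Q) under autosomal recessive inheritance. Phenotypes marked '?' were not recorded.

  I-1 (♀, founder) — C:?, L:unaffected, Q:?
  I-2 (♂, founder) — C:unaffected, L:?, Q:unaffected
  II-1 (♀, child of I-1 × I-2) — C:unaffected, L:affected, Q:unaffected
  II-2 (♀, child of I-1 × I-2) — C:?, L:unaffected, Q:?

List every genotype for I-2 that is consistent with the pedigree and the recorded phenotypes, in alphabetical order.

I-2 ∈ {CC Ll QQ, CC Ll Qq, CC ll QQ, CC ll Qq, Cc Ll QQ, Cc Ll Qq, Cc ll QQ, Cc ll Qq}

C/I-1 ? ·: CC|Cc|cc
C/I-2 un ·: CC|Cc
C/II-1 un I-1×I-2: CC|Cc
C/II-2 ? I-1×I-2: CC|Cc|cc
⇒ C over [I-1,I-2,II-1,II-2]: 18 consistent
L/I-1 un ·: Ll
L/I-2 ? ·: Ll|ll
L/II-1 aff I-1×I-2: ll
L/II-2 un I-1×I-2: LL|Ll
⇒ L over [I-1,I-2,II-1,II-2]: 3 consistent
Q/I-1 ? ·: QQ|Qq|qq
Q/I-2 un ·: QQ|Qq
Q/II-1 un I-1×I-2: QQ|Qq
Q/II-2 ? I-1×I-2: QQ|Qq|qq
⇒ Q over [I-1,I-2,II-1,II-2]: 18 consistent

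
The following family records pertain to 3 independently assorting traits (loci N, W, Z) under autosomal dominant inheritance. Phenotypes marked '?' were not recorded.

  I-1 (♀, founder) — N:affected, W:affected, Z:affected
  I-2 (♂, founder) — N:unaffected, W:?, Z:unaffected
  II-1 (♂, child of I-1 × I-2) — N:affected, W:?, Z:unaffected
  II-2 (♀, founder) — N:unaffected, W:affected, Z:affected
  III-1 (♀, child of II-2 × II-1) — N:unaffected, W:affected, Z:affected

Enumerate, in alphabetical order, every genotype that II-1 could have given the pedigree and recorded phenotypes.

II-1 ∈ {Nn WW zz, Nn Ww zz, Nn ww zz}

N/I-1 aff ·: Nn|NN
N/I-2 un ·: nn
N/II-1 aff I-1×I-2: Nn
N/II-2 un ·: nn
N/III-1 un II-2×II-1: nn
⇒ N over [I-1,I-2,II-1,II-2,III-1]: 2 consistent
W/I-1 aff ·: Ww|WW
W/I-2 ? ·: ww|Ww|WW
W/II-1 ? I-1×I-2: ww|Ww|WW
W/II-2 aff ·: Ww|WW
W/III-1 aff II-2×II-1: Ww|WW
⇒ W over [I-1,I-2,II-1,II-2,III-1]: 36 consistent
Z/I-1 aff ·: Zz
Z/I-2 un ·: zz
Z/II-1 un I-1×I-2: zz
Z/II-2 aff ·: Zz|ZZ
Z/III-1 aff II-2×II-1: Zz
⇒ Z over [I-1,I-2,II-1,II-2,III-1]: 2 consistent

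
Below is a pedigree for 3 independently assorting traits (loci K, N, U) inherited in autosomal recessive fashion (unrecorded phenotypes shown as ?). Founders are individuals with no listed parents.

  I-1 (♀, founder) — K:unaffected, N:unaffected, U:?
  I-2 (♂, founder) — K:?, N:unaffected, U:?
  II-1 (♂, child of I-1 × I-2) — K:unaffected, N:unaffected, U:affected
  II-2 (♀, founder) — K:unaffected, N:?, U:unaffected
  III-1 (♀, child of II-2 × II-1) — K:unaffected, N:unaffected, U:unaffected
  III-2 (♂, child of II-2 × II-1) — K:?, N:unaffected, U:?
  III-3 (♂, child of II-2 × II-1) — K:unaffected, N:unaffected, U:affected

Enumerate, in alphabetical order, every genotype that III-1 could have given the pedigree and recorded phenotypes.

III-1 ∈ {KK NN Uu, KK Nn Uu, Kk NN Uu, Kk Nn Uu}

K/I-1 un ·: KK|Kk
K/I-2 ? ·: KK|Kk|kk
K/II-1 un I-1×I-2: KK|Kk
K/II-2 un ·: KK|Kk
K/III-1 un II-2×II-1: KK|Kk
K/III-2 ? II-2×II-1: KK|Kk|kk
K/III-3 un II-2×II-1: KK|Kk
⇒ K over [I-1,I-2,II-1,II-2,III-1,III-2,III-3]: 136 consistent
N/I-1 un ·: NN|Nn
N/I-2 un ·: NN|Nn
N/II-1 un I-1×I-2: NN|Nn
N/II-2 ? ·: NN|Nn|nn
N/III-1 un II-2×II-1: NN|Nn
N/III-2 un II-2×II-1: NN|Nn
N/III-3 un II-2×II-1: NN|Nn
⇒ N over [I-1,I-2,II-1,II-2,III-1,III-2,III-3]: 91 consistent
U/I-1 ? ·: Uu|uu
U/I-2 ? ·: Uu|uu
U/II-1 aff I-1×I-2: uu
U/II-2 un ·: Uu
U/III-1 un II-2×II-1: Uu
U/III-2 ? II-2×II-1: Uu|uu
U/III-3 aff II-2×II-1: uu
⇒ U over [I-1,I-2,II-1,II-2,III-1,III-2,III-3]: 8 consistent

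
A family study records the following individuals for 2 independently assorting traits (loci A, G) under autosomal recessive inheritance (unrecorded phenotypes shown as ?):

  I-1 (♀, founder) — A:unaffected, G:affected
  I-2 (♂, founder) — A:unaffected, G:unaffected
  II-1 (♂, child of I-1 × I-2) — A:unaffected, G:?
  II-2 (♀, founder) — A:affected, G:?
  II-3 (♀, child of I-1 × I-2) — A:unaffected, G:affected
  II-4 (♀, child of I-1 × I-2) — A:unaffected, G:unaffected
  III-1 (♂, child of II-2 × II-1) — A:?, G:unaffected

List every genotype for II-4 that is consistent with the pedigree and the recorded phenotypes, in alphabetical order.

II-4 ∈ {AA Gg, Aa Gg}

A/I-1 un ·: AA|Aa
A/I-2 un ·: AA|Aa
A/II-1 un I-1×I-2: AA|Aa
A/II-2 aff ·: aa
A/II-3 un I-1×I-2: AA|Aa
A/II-4 un I-1×I-2: AA|Aa
A/III-1 ? II-2×II-1: Aa|aa
⇒ A over [I-1,I-2,II-1,II-2,II-3,II-4,III-1]: 37 consistent
G/I-1 aff ·: gg
G/I-2 un ·: Gg
G/II-1 ? I-1×I-2: Gg|gg
G/II-2 ? ·: GG|Gg|gg
G/II-3 aff I-1×I-2: gg
G/II-4 un I-1×I-2: Gg
G/III-1 un II-2×II-1: GG|Gg
⇒ G over [I-1,I-2,II-1,II-2,II-3,II-4,III-1]: 7 consistent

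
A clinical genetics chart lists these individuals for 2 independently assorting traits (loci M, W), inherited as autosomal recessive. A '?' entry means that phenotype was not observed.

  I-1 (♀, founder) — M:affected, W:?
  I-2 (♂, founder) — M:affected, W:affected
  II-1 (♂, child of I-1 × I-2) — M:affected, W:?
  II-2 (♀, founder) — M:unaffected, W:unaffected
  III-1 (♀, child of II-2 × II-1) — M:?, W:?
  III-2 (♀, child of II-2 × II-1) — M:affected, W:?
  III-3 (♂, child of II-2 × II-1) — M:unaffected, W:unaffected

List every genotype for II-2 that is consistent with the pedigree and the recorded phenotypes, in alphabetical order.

M/I-1 aff ·: mm
M/I-2 aff ·: mm
M/II-1 aff I-1×I-2: mm
M/II-2 un ·: Mm
M/III-1 ? II-2×II-1: Mm|mm
M/III-2 aff II-2×II-1: mm
M/III-3 un II-2×II-1: Mm
⇒ M over [I-1,I-2,II-1,II-2,III-1,III-2,III-3]: 2 consistent
W/I-1 ? ·: WW|Ww|ww
W/I-2 aff ·: ww
W/II-1 ? I-1×I-2: Ww|ww
W/II-2 un ·: WW|Ww
W/III-1 ? II-2×II-1: WW|Ww|ww
W/III-2 ? II-2×II-1: WW|Ww|ww
W/III-3 un II-2×II-1: WW|Ww
⇒ W over [I-1,I-2,II-1,II-2,III-1,III-2,III-3]: 62 consistent

II-2 ∈ {Mm WW, Mm Ww}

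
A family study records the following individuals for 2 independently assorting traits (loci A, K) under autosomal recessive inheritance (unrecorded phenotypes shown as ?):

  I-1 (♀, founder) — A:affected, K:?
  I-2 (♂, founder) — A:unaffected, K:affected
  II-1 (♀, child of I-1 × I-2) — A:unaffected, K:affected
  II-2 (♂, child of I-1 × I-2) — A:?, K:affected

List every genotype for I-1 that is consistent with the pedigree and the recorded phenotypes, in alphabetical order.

I-1 ∈ {aa Kk, aa kk}

A/I-1 aff ·: aa
A/I-2 un ·: AA|Aa
A/II-1 un I-1×I-2: Aa
A/II-2 ? I-1×I-2: Aa|aa
⇒ A over [I-1,I-2,II-1,II-2]: 3 consistent
K/I-1 ? ·: Kk|kk
K/I-2 aff ·: kk
K/II-1 aff I-1×I-2: kk
K/II-2 aff I-1×I-2: kk
⇒ K over [I-1,I-2,II-1,II-2]: 2 consistent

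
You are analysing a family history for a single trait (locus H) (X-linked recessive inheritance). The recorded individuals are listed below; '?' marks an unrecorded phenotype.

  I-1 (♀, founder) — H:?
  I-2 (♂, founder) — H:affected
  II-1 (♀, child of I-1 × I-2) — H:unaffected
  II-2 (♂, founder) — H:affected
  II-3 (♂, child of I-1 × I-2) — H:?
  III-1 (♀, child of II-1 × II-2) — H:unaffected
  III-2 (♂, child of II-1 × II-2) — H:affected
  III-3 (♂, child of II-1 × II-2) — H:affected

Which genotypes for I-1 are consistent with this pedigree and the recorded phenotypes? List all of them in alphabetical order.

H/I-1 ? ·: X^HX^H|X^HX^h
H/I-2 aff ·: X^hY
H/II-1 un I-1×I-2: X^HX^h
H/II-2 aff ·: X^hY
H/II-3 ? I-1×I-2: X^HY|X^hY
H/III-1 un II-1×II-2: X^HX^h
H/III-2 aff II-1×II-2: X^hY
H/III-3 aff II-1×II-2: X^hY
⇒ H over [I-1,I-2,II-1,II-2,II-3,III-1,III-2,III-3]: 3 consistent

I-1 ∈ {X^HX^H, X^HX^h}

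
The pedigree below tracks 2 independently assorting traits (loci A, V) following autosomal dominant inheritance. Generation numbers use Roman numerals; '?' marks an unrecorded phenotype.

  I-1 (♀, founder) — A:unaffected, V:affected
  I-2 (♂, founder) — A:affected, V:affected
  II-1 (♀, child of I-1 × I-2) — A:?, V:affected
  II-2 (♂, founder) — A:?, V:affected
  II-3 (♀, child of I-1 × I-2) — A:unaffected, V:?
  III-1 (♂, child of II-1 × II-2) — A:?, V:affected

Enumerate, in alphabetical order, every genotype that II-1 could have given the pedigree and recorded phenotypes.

A/I-1 un ·: aa
A/I-2 aff ·: Aa
A/II-1 ? I-1×I-2: aa|Aa
A/II-2 ? ·: aa|Aa|AA
A/II-3 un I-1×I-2: aa
A/III-1 ? II-1×II-2: aa|Aa|AA
⇒ A over [I-1,I-2,II-1,II-2,II-3,III-1]: 11 consistent
V/I-1 aff ·: Vv|VV
V/I-2 aff ·: Vv|VV
V/II-1 aff I-1×I-2: Vv|VV
V/II-2 aff ·: Vv|VV
V/II-3 ? I-1×I-2: vv|Vv|VV
V/III-1 aff II-1×II-2: Vv|VV
⇒ V over [I-1,I-2,II-1,II-2,II-3,III-1]: 52 consistent

II-1 ∈ {Aa VV, Aa Vv, aa VV, aa Vv}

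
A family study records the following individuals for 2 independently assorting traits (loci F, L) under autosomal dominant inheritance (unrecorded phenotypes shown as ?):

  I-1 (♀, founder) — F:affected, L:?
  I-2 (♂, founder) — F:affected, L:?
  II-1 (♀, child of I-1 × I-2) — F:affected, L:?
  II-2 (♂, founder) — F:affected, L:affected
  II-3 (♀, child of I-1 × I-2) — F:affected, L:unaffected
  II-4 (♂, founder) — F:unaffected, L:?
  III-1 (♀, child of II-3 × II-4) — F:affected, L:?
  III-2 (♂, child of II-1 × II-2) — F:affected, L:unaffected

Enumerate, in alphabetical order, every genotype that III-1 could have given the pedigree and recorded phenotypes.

III-1 ∈ {Ff Ll, Ff ll}

F/I-1 aff ·: Ff|FF
F/I-2 aff ·: Ff|FF
F/II-1 aff I-1×I-2: Ff|FF
F/II-2 aff ·: Ff|FF
F/II-3 aff I-1×I-2: Ff|FF
F/II-4 un ·: ff
F/III-1 aff II-3×II-4: Ff
F/III-2 aff II-1×II-2: Ff|FF
⇒ F over [I-1,I-2,II-1,II-2,II-3,II-4,III-1,III-2]: 45 consistent
L/I-1 ? ·: ll|Ll
L/I-2 ? ·: ll|Ll
L/II-1 ? I-1×I-2: ll|Ll
L/II-2 aff ·: Ll
L/II-3 un I-1×I-2: ll
L/II-4 ? ·: ll|Ll|LL
L/III-1 ? II-3×II-4: ll|Ll
L/III-2 un II-1×II-2: ll
⇒ L over [I-1,I-2,II-1,II-2,II-3,II-4,III-1,III-2]: 28 consistent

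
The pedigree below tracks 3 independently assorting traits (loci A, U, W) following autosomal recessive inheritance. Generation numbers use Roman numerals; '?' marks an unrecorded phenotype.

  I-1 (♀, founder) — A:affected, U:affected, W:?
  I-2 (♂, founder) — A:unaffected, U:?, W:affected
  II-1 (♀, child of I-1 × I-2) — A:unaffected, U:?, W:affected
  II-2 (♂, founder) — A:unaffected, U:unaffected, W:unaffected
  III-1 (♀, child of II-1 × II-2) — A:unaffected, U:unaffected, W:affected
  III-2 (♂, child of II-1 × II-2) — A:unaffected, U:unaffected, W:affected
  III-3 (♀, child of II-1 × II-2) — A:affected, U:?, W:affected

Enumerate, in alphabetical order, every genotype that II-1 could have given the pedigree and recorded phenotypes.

A/I-1 aff ·: aa
A/I-2 un ·: AA|Aa
A/II-1 un I-1×I-2: Aa
A/II-2 un ·: Aa
A/III-1 un II-1×II-2: AA|Aa
A/III-2 un II-1×II-2: AA|Aa
A/III-3 aff II-1×II-2: aa
⇒ A over [I-1,I-2,II-1,II-2,III-1,III-2,III-3]: 8 consistent
U/I-1 aff ·: uu
U/I-2 ? ·: UU|Uu|uu
U/II-1 ? I-1×I-2: Uu|uu
U/II-2 un ·: UU|Uu
U/III-1 un II-1×II-2: UU|Uu
U/III-2 un II-1×II-2: UU|Uu
U/III-3 ? II-1×II-2: UU|Uu|uu
⇒ U over [I-1,I-2,II-1,II-2,III-1,III-2,III-3]: 46 consistent
W/I-1 ? ·: Ww|ww
W/I-2 aff ·: ww
W/II-1 aff I-1×I-2: ww
W/II-2 un ·: Ww
W/III-1 aff II-1×II-2: ww
W/III-2 aff II-1×II-2: ww
W/III-3 aff II-1×II-2: ww
⇒ W over [I-1,I-2,II-1,II-2,III-1,III-2,III-3]: 2 consistent

II-1 ∈ {Aa Uu ww, Aa uu ww}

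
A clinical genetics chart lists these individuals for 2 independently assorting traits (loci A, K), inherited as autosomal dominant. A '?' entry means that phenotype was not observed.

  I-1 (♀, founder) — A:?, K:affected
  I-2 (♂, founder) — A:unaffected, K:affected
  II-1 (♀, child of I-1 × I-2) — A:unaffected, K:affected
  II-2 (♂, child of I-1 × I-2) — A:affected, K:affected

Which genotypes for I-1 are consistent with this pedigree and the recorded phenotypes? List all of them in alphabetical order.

A/I-1 ? ·: Aa
A/I-2 un ·: aa
A/II-1 un I-1×I-2: aa
A/II-2 aff I-1×I-2: Aa
⇒ A over [I-1,I-2,II-1,II-2]: 1 consistent
K/I-1 aff ·: Kk|KK
K/I-2 aff ·: Kk|KK
K/II-1 aff I-1×I-2: Kk|KK
K/II-2 aff I-1×I-2: Kk|KK
⇒ K over [I-1,I-2,II-1,II-2]: 13 consistent

I-1 ∈ {Aa KK, Aa Kk}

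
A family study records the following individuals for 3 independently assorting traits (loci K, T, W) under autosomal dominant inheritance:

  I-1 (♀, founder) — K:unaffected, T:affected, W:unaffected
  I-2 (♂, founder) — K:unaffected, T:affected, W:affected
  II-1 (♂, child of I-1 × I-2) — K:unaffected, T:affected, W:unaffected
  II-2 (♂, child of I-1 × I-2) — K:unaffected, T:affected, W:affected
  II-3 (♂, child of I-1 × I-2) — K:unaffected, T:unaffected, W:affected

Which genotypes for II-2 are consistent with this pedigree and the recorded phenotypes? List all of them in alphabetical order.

K/I-1 un ·: kk
K/I-2 un ·: kk
K/II-1 un I-1×I-2: kk
K/II-2 un I-1×I-2: kk
K/II-3 un I-1×I-2: kk
⇒ K over [I-1,I-2,II-1,II-2,II-3]: 1 consistent
T/I-1 aff ·: Tt
T/I-2 aff ·: Tt
T/II-1 aff I-1×I-2: Tt|TT
T/II-2 aff I-1×I-2: Tt|TT
T/II-3 un I-1×I-2: tt
⇒ T over [I-1,I-2,II-1,II-2,II-3]: 4 consistent
W/I-1 un ·: ww
W/I-2 aff ·: Ww
W/II-1 un I-1×I-2: ww
W/II-2 aff I-1×I-2: Ww
W/II-3 aff I-1×I-2: Ww
⇒ W over [I-1,I-2,II-1,II-2,II-3]: 1 consistent

II-2 ∈ {kk TT Ww, kk Tt Ww}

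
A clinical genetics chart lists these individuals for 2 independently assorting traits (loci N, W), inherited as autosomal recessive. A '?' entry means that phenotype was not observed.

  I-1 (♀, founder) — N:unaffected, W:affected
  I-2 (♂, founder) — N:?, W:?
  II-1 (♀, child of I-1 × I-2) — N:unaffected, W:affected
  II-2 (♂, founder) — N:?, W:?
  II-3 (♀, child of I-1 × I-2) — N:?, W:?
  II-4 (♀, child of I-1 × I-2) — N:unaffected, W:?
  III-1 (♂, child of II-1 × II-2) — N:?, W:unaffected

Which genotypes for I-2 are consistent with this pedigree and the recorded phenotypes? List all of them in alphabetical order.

N/I-1 un ·: NN|Nn
N/I-2 ? ·: NN|Nn|nn
N/II-1 un I-1×I-2: NN|Nn
N/II-2 ? ·: NN|Nn|nn
N/II-3 ? I-1×I-2: NN|Nn|nn
N/II-4 un I-1×I-2: NN|Nn
N/III-1 ? II-1×II-2: NN|Nn|nn
⇒ N over [I-1,I-2,II-1,II-2,II-3,II-4,III-1]: 179 consistent
W/I-1 aff ·: ww
W/I-2 ? ·: Ww|ww
W/II-1 aff I-1×I-2: ww
W/II-2 ? ·: WW|Ww
W/II-3 ? I-1×I-2: Ww|ww
W/II-4 ? I-1×I-2: Ww|ww
W/III-1 un II-1×II-2: Ww
⇒ W over [I-1,I-2,II-1,II-2,II-3,II-4,III-1]: 10 consistent

I-2 ∈ {NN Ww, NN ww, Nn Ww, Nn ww, nn Ww, nn ww}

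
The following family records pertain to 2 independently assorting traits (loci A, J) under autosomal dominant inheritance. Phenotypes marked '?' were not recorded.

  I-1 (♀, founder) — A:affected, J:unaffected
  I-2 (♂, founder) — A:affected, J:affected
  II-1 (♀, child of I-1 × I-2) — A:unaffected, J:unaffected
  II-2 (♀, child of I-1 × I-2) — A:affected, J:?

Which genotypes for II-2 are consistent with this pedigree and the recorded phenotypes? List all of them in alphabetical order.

A/I-1 aff ·: Aa
A/I-2 aff ·: Aa
A/II-1 un I-1×I-2: aa
A/II-2 aff I-1×I-2: Aa|AA
⇒ A over [I-1,I-2,II-1,II-2]: 2 consistent
J/I-1 un ·: jj
J/I-2 aff ·: Jj
J/II-1 un I-1×I-2: jj
J/II-2 ? I-1×I-2: jj|Jj
⇒ J over [I-1,I-2,II-1,II-2]: 2 consistent

II-2 ∈ {AA Jj, AA jj, Aa Jj, Aa jj}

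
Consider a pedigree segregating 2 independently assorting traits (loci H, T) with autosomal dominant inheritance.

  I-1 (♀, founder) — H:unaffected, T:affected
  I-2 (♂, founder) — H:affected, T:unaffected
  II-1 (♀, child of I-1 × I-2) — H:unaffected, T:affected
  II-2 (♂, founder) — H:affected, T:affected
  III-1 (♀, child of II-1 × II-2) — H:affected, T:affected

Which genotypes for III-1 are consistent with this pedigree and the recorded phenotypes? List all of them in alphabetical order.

III-1 ∈ {Hh TT, Hh Tt}

H/I-1 un ·: hh
H/I-2 aff ·: Hh
H/II-1 un I-1×I-2: hh
H/II-2 aff ·: Hh|HH
H/III-1 aff II-1×II-2: Hh
⇒ H over [I-1,I-2,II-1,II-2,III-1]: 2 consistent
T/I-1 aff ·: Tt|TT
T/I-2 un ·: tt
T/II-1 aff I-1×I-2: Tt
T/II-2 aff ·: Tt|TT
T/III-1 aff II-1×II-2: Tt|TT
⇒ T over [I-1,I-2,II-1,II-2,III-1]: 8 consistent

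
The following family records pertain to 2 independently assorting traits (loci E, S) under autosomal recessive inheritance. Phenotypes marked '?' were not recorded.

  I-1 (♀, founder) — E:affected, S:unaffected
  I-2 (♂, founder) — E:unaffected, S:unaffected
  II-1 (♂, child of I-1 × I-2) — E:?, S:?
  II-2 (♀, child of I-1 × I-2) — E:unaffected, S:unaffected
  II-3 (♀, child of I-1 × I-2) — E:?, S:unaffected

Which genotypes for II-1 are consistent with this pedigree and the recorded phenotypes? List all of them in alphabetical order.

II-1 ∈ {Ee SS, Ee Ss, Ee ss, ee SS, ee Ss, ee ss}

E/I-1 aff ·: ee
E/I-2 un ·: EE|Ee
E/II-1 ? I-1×I-2: Ee|ee
E/II-2 un I-1×I-2: Ee
E/II-3 ? I-1×I-2: Ee|ee
⇒ E over [I-1,I-2,II-1,II-2,II-3]: 5 consistent
S/I-1 un ·: SS|Ss
S/I-2 un ·: SS|Ss
S/II-1 ? I-1×I-2: SS|Ss|ss
S/II-2 un I-1×I-2: SS|Ss
S/II-3 un I-1×I-2: SS|Ss
⇒ S over [I-1,I-2,II-1,II-2,II-3]: 29 consistent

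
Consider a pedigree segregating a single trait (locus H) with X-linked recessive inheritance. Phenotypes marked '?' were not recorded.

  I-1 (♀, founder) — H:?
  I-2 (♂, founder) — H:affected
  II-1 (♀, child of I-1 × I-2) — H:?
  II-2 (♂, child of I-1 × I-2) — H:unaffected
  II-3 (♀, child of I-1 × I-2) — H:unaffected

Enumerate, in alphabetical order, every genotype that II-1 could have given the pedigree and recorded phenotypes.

II-1 ∈ {X^HX^h, X^hX^h}

H/I-1 ? ·: X^HX^H|X^HX^h
H/I-2 aff ·: X^hY
H/II-1 ? I-1×I-2: X^HX^h|X^hX^h
H/II-2 un I-1×I-2: X^HY
H/II-3 un I-1×I-2: X^HX^h
⇒ H over [I-1,I-2,II-1,II-2,II-3]: 3 consistent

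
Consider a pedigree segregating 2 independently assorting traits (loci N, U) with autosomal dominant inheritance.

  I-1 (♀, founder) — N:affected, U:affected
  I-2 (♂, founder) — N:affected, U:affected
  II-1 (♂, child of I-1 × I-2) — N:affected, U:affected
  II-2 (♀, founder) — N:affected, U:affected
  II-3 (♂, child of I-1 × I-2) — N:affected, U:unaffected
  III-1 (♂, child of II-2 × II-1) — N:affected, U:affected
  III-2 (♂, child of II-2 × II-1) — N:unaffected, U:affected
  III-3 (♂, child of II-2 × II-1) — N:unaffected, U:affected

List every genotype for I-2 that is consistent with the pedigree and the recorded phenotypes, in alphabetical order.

N/I-1 aff ·: Nn|NN
N/I-2 aff ·: Nn|NN
N/II-1 aff I-1×I-2: Nn
N/II-2 aff ·: Nn
N/II-3 aff I-1×I-2: Nn|NN
N/III-1 aff II-2×II-1: Nn|NN
N/III-2 un II-2×II-1: nn
N/III-3 un II-2×II-1: nn
⇒ N over [I-1,I-2,II-1,II-2,II-3,III-1,III-2,III-3]: 12 consistent
U/I-1 aff ·: Uu
U/I-2 aff ·: Uu
U/II-1 aff I-1×I-2: Uu|UU
U/II-2 aff ·: Uu|UU
U/II-3 un I-1×I-2: uu
U/III-1 aff II-2×II-1: Uu|UU
U/III-2 aff II-2×II-1: Uu|UU
U/III-3 aff II-2×II-1: Uu|UU
⇒ U over [I-1,I-2,II-1,II-2,II-3,III-1,III-2,III-3]: 25 consistent

I-2 ∈ {NN Uu, Nn Uu}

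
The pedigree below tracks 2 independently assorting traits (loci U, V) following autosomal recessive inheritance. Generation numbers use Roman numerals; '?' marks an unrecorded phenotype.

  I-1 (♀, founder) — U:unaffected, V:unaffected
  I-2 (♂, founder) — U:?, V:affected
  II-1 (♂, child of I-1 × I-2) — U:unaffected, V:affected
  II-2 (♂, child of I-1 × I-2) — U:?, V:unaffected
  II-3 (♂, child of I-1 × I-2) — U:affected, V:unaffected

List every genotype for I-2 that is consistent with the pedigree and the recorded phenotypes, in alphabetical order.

I-2 ∈ {Uu vv, uu vv}

U/I-1 un ·: Uu
U/I-2 ? ·: Uu|uu
U/II-1 un I-1×I-2: UU|Uu
U/II-2 ? I-1×I-2: UU|Uu|uu
U/II-3 aff I-1×I-2: uu
⇒ U over [I-1,I-2,II-1,II-2,II-3]: 8 consistent
V/I-1 un ·: Vv
V/I-2 aff ·: vv
V/II-1 aff I-1×I-2: vv
V/II-2 un I-1×I-2: Vv
V/II-3 un I-1×I-2: Vv
⇒ V over [I-1,I-2,II-1,II-2,II-3]: 1 consistent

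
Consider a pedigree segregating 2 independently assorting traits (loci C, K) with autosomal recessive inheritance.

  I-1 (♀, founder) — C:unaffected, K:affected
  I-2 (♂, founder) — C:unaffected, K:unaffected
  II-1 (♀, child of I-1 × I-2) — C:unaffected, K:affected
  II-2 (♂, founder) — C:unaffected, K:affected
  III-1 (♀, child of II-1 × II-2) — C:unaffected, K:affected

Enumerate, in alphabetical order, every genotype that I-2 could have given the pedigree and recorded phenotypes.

I-2 ∈ {CC Kk, Cc Kk}

C/I-1 un ·: CC|Cc
C/I-2 un ·: CC|Cc
C/II-1 un I-1×I-2: CC|Cc
C/II-2 un ·: CC|Cc
C/III-1 un II-1×II-2: CC|Cc
⇒ C over [I-1,I-2,II-1,II-2,III-1]: 24 consistent
K/I-1 aff ·: kk
K/I-2 un ·: Kk
K/II-1 aff I-1×I-2: kk
K/II-2 aff ·: kk
K/III-1 aff II-1×II-2: kk
⇒ K over [I-1,I-2,II-1,II-2,III-1]: 1 consistent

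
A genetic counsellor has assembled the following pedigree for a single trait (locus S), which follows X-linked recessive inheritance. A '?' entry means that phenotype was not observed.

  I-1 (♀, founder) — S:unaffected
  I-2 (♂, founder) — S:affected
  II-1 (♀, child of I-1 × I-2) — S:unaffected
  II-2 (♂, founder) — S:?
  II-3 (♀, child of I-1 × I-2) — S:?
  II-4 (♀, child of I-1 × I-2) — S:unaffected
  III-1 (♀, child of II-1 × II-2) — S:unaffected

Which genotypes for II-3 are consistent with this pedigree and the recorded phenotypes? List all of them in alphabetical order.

II-3 ∈ {X^SX^s, X^sX^s}

S/I-1 un ·: X^SX^S|X^SX^s
S/I-2 aff ·: X^sY
S/II-1 un I-1×I-2: X^SX^s
S/II-2 ? ·: X^SY|X^sY
S/II-3 ? I-1×I-2: X^SX^s|X^sX^s
S/II-4 un I-1×I-2: X^SX^s
S/III-1 un II-1×II-2: X^SX^S|X^SX^s
⇒ S over [I-1,I-2,II-1,II-2,II-3,II-4,III-1]: 9 consistent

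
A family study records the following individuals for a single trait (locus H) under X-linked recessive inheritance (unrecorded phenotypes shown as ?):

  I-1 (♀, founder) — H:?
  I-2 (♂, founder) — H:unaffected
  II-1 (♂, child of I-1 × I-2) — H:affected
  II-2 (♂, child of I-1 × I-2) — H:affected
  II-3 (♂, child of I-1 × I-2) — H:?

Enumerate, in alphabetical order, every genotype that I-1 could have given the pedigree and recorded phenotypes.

I-1 ∈ {X^HX^h, X^hX^h}

H/I-1 ? ·: X^HX^h|X^hX^h
H/I-2 un ·: X^HY
H/II-1 aff I-1×I-2: X^hY
H/II-2 aff I-1×I-2: X^hY
H/II-3 ? I-1×I-2: X^HY|X^hY
⇒ H over [I-1,I-2,II-1,II-2,II-3]: 3 consistent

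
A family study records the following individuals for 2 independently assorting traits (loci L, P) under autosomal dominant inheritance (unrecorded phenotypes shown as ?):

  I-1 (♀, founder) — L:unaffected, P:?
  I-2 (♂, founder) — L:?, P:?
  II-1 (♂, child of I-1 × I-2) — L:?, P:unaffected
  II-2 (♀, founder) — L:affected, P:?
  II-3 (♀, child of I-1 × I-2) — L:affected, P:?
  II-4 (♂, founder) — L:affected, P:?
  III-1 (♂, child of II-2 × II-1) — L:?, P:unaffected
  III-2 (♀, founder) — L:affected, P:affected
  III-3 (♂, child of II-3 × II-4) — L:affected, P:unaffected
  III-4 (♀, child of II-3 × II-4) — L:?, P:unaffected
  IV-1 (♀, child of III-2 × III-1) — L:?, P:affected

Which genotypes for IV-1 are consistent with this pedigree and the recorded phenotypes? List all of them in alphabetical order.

IV-1 ∈ {LL Pp, Ll Pp, ll Pp}

L/I-1 un ·: ll
L/I-2 ? ·: Ll|LL
L/II-1 ? I-1×I-2: ll|Ll
L/II-2 aff ·: Ll|LL
L/II-3 aff I-1×I-2: Ll
L/II-4 aff ·: Ll|LL
L/III-1 ? II-2×II-1: ll|Ll|LL
L/III-2 aff ·: Ll|LL
L/III-3 aff II-3×II-4: Ll|LL
L/III-4 ? II-3×II-4: ll|Ll|LL
L/IV-1 ? III-2×III-1: ll|Ll|LL
⇒ L over [I-1,I-2,II-1,II-2,II-3,II-4,III-1,III-2,III-3,III-4,IV-1]: 510 consistent
P/I-1 ? ·: pp|Pp
P/I-2 ? ·: pp|Pp
P/II-1 un I-1×I-2: pp
P/II-2 ? ·: pp|Pp
P/II-3 ? I-1×I-2: pp|Pp
P/II-4 ? ·: pp|Pp
P/III-1 un II-2×II-1: pp
P/III-2 aff ·: Pp|PP
P/III-3 un II-3×II-4: pp
P/III-4 un II-3×II-4: pp
P/IV-1 aff III-2×III-1: Pp
⇒ P over [I-1,I-2,II-1,II-2,II-3,II-4,III-1,III-2,III-3,III-4,IV-1]: 56 consistent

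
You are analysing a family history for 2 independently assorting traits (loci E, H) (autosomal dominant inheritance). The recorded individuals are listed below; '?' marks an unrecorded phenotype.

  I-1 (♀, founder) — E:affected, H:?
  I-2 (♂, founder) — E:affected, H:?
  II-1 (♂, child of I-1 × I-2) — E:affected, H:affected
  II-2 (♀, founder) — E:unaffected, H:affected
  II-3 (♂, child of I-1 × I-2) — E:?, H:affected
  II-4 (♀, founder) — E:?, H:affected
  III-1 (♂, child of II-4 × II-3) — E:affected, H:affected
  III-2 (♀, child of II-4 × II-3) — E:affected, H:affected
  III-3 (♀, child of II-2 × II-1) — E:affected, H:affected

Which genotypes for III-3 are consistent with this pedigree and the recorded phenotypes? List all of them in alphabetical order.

III-3 ∈ {Ee HH, Ee Hh}

E/I-1 aff ·: Ee|EE
E/I-2 aff ·: Ee|EE
E/II-1 aff I-1×I-2: Ee|EE
E/II-2 un ·: ee
E/II-3 ? I-1×I-2: ee|Ee|EE
E/II-4 ? ·: ee|Ee|EE
E/III-1 aff II-4×II-3: Ee|EE
E/III-2 aff II-4×II-3: Ee|EE
E/III-3 aff II-2×II-1: Ee
⇒ E over [I-1,I-2,II-1,II-2,II-3,II-4,III-1,III-2,III-3]: 100 consistent
H/I-1 ? ·: hh|Hh|HH
H/I-2 ? ·: hh|Hh|HH
H/II-1 aff I-1×I-2: Hh|HH
H/II-2 aff ·: Hh|HH
H/II-3 aff I-1×I-2: Hh|HH
H/II-4 aff ·: Hh|HH
H/III-1 aff II-4×II-3: Hh|HH
H/III-2 aff II-4×II-3: Hh|HH
H/III-3 aff II-2×II-1: Hh|HH
⇒ H over [I-1,I-2,II-1,II-2,II-3,II-4,III-1,III-2,III-3]: 416 consistent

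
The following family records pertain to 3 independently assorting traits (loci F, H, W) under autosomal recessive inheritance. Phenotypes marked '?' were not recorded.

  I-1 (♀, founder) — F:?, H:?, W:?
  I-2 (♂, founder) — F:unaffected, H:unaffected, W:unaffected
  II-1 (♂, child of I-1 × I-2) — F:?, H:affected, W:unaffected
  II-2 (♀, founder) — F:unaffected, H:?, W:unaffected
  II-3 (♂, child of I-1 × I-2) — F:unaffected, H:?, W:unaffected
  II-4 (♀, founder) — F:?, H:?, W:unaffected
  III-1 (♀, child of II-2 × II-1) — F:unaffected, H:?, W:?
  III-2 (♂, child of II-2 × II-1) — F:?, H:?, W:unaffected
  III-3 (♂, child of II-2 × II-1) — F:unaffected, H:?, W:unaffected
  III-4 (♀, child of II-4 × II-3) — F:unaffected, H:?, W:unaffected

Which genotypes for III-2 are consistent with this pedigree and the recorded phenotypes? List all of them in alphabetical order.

III-2 ∈ {FF Hh WW, FF Hh Ww, FF hh WW, FF hh Ww, Ff Hh WW, Ff Hh Ww, Ff hh WW, Ff hh Ww, ff Hh WW, ff Hh Ww, ff hh WW, ff hh Ww}

F/I-1 ? ·: FF|Ff|ff
F/I-2 un ·: FF|Ff
F/II-1 ? I-1×I-2: FF|Ff|ff
F/II-2 un ·: FF|Ff
F/II-3 un I-1×I-2: FF|Ff
F/II-4 ? ·: FF|Ff|ff
F/III-1 un II-2×II-1: FF|Ff
F/III-2 ? II-2×II-1: FF|Ff|ff
F/III-3 un II-2×II-1: FF|Ff
F/III-4 un II-4×II-3: FF|Ff
⇒ F over [I-1,I-2,II-1,II-2,II-3,II-4,III-1,III-2,III-3,III-4]: 1061 consistent
H/I-1 ? ·: Hh|hh
H/I-2 un ·: Hh
H/II-1 aff I-1×I-2: hh
H/II-2 ? ·: HH|Hh|hh
H/II-3 ? I-1×I-2: HH|Hh|hh
H/II-4 ? ·: HH|Hh|hh
H/III-1 ? II-2×II-1: Hh|hh
H/III-2 ? II-2×II-1: Hh|hh
H/III-3 ? II-2×II-1: Hh|hh
H/III-4 ? II-4×II-3: HH|Hh|hh
⇒ H over [I-1,I-2,II-1,II-2,II-3,II-4,III-1,III-2,III-3,III-4]: 260 consistent
W/I-1 ? ·: WW|Ww|ww
W/I-2 un ·: WW|Ww
W/II-1 un I-1×I-2: WW|Ww
W/II-2 un ·: WW|Ww
W/II-3 un I-1×I-2: WW|Ww
W/II-4 un ·: WW|Ww
W/III-1 ? II-2×II-1: WW|Ww|ww
W/III-2 un II-2×II-1: WW|Ww
W/III-3 un II-2×II-1: WW|Ww
W/III-4 un II-4×II-3: WW|Ww
⇒ W over [I-1,I-2,II-1,II-2,II-3,II-4,III-1,III-2,III-3,III-4]: 796 consistent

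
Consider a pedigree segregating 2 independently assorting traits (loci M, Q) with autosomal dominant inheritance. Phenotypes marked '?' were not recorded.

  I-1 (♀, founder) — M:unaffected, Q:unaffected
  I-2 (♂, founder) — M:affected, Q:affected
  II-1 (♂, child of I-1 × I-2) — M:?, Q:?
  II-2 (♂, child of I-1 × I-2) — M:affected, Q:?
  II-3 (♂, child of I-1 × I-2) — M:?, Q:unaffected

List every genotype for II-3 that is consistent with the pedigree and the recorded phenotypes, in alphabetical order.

II-3 ∈ {Mm qq, mm qq}

M/I-1 un ·: mm
M/I-2 aff ·: Mm|MM
M/II-1 ? I-1×I-2: mm|Mm
M/II-2 aff I-1×I-2: Mm
M/II-3 ? I-1×I-2: mm|Mm
⇒ M over [I-1,I-2,II-1,II-2,II-3]: 5 consistent
Q/I-1 un ·: qq
Q/I-2 aff ·: Qq
Q/II-1 ? I-1×I-2: qq|Qq
Q/II-2 ? I-1×I-2: qq|Qq
Q/II-3 un I-1×I-2: qq
⇒ Q over [I-1,I-2,II-1,II-2,II-3]: 4 consistent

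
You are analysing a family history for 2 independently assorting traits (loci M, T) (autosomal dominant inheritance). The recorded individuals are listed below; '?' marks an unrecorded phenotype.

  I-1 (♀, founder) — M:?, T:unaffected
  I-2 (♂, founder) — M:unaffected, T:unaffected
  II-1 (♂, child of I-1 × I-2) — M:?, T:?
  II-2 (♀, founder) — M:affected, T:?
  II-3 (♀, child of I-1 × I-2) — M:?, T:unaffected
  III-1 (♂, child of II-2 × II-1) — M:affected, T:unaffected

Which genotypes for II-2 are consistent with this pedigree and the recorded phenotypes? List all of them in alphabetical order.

II-2 ∈ {MM Tt, MM tt, Mm Tt, Mm tt}

M/I-1 ? ·: mm|Mm|MM
M/I-2 un ·: mm
M/II-1 ? I-1×I-2: mm|Mm
M/II-2 aff ·: Mm|MM
M/II-3 ? I-1×I-2: mm|Mm
M/III-1 aff II-2×II-1: Mm|MM
⇒ M over [I-1,I-2,II-1,II-2,II-3,III-1]: 18 consistent
T/I-1 un ·: tt
T/I-2 un ·: tt
T/II-1 ? I-1×I-2: tt
T/II-2 ? ·: tt|Tt
T/II-3 un I-1×I-2: tt
T/III-1 un II-2×II-1: tt
⇒ T over [I-1,I-2,II-1,II-2,II-3,III-1]: 2 consistent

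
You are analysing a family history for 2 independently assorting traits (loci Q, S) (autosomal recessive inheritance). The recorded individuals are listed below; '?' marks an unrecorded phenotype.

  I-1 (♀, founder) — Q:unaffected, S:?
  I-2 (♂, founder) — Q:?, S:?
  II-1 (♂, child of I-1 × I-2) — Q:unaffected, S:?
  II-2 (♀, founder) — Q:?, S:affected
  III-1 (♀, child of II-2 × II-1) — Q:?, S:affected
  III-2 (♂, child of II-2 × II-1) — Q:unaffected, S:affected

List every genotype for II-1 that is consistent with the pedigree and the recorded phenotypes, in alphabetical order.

II-1 ∈ {QQ Ss, QQ ss, Qq Ss, Qq ss}

Q/I-1 un ·: QQ|Qq
Q/I-2 ? ·: QQ|Qq|qq
Q/II-1 un I-1×I-2: QQ|Qq
Q/II-2 ? ·: QQ|Qq|qq
Q/III-1 ? II-2×II-1: QQ|Qq|qq
Q/III-2 un II-2×II-1: QQ|Qq
⇒ Q over [I-1,I-2,II-1,II-2,III-1,III-2]: 84 consistent
S/I-1 ? ·: SS|Ss|ss
S/I-2 ? ·: SS|Ss|ss
S/II-1 ? I-1×I-2: Ss|ss
S/II-2 aff ·: ss
S/III-1 aff II-2×II-1: ss
S/III-2 aff II-2×II-1: ss
⇒ S over [I-1,I-2,II-1,II-2,III-1,III-2]: 11 consistent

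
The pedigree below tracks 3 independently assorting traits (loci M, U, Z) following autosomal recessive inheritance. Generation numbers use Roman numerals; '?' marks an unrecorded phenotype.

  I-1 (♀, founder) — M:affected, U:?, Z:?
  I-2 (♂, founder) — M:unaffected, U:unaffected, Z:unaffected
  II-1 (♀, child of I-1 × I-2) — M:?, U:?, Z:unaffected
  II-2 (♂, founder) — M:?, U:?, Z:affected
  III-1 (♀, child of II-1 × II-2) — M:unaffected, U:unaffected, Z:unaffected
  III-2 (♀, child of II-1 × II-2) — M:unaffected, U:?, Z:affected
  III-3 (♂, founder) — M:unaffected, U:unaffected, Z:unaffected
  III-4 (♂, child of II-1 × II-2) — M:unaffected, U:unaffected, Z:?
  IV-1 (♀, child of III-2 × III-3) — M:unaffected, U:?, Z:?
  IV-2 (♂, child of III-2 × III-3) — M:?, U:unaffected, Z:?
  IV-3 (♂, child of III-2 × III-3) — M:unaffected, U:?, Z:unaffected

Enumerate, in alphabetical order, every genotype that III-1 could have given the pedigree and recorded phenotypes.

M/I-1 aff ·: mm
M/I-2 un ·: MM|Mm
M/II-1 ? I-1×I-2: Mm|mm
M/II-2 ? ·: MM|Mm|mm
M/III-1 un II-1×II-2: MM|Mm
M/III-2 un II-1×II-2: MM|Mm
M/III-3 un ·: MM|Mm
M/III-4 un II-1×II-2: MM|Mm
M/IV-1 un III-2×III-3: MM|Mm
M/IV-2 ? III-2×III-3: MM|Mm|mm
M/IV-3 un III-2×III-3: MM|Mm
⇒ M over [I-1,I-2,II-1,II-2,III-1,III-2,III-3,III-4,IV-1,IV-2,IV-3]: 544 consistent
U/I-1 ? ·: UU|Uu|uu
U/I-2 un ·: UU|Uu
U/II-1 ? I-1×I-2: UU|Uu|uu
U/II-2 ? ·: UU|Uu|uu
U/III-1 un II-1×II-2: UU|Uu
U/III-2 ? II-1×II-2: UU|Uu|uu
U/III-3 un ·: UU|Uu
U/III-4 un II-1×II-2: UU|Uu
U/IV-1 ? III-2×III-3: UU|Uu|uu
U/IV-2 un III-2×III-3: UU|Uu
U/IV-3 ? III-2×III-3: UU|Uu|uu
⇒ U over [I-1,I-2,II-1,II-2,III-1,III-2,III-3,III-4,IV-1,IV-2,IV-3]: 2469 consistent
Z/I-1 ? ·: ZZ|Zz|zz
Z/I-2 un ·: ZZ|Zz
Z/II-1 un I-1×I-2: Zz
Z/II-2 aff ·: zz
Z/III-1 un II-1×II-2: Zz
Z/III-2 aff II-1×II-2: zz
Z/III-3 un ·: ZZ|Zz
Z/III-4 ? II-1×II-2: Zz|zz
Z/IV-1 ? III-2×III-3: Zz|zz
Z/IV-2 ? III-2×III-3: Zz|zz
Z/IV-3 un III-2×III-3: Zz
⇒ Z over [I-1,I-2,II-1,II-2,III-1,III-2,III-3,III-4,IV-1,IV-2,IV-3]: 50 consistent

III-1 ∈ {MM UU Zz, MM Uu Zz, Mm UU Zz, Mm Uu Zz}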